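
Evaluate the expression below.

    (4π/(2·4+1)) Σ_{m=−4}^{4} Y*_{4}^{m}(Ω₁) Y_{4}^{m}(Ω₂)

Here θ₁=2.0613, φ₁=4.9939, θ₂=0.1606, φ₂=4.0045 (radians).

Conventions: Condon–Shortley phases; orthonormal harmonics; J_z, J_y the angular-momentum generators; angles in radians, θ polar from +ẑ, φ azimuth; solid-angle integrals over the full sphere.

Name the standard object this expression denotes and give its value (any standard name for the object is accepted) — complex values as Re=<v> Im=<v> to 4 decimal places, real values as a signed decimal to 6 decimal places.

This sum is the spherical-harmonic addition theorem: it equals the Legendre polynomial P_l(cos γ) of the angle γ between the two directions.
Summing Y*_{l m}(θ₁,φ₁)·Y_{l m}(θ₂,φ₂) over m ∈ [−4, 4]; prefactor 4π/(2·4+1) = 1.396263:
  [-4]  conj(Y_{4,-4})(Ω₁) = 0.11527 + 0.24186j ; Y_{4,-4}(Ω₂) = -0.00028 + 0.00009j ; Δ = -0.00005 - 0.00006j
  [-3]  conj(Y_{4,-3})(Ω₁) = 0.30257 - 0.26875j ; Y_{4,-3}(Ω₂) = 0.00430 + 0.00265j ; Δ = 0.00201 - 0.00035j
  [-2]  conj(Y_{4,-2})(Ω₁) = -0.12180 - 0.07688j ; Y_{4,-2}(Ω₂) = -0.00769 - 0.04920j ; Δ = -0.00285 + 0.00658j
  [-1]  conj(Y_{4,-1})(Ω₁) = 0.07900 - 0.27319j ; Y_{4,-1}(Ω₂) = -0.18554 + 0.21679j ; Δ = 0.04457 + 0.06781j
  [+0]  conj(Y_{4,0})(Ω₁) = -0.20456 + 0.00000j ; Y_{4,0}(Ω₂) = 0.74050 + 0.00000j ; Δ = -0.15148 + 0.00000j
  [+1]  conj(Y_{4,1})(Ω₁) = -0.07900 - 0.27319j ; Y_{4,1}(Ω₂) = 0.18554 + 0.21679j ; Δ = 0.04457 - 0.06781j
  [+2]  conj(Y_{4,2})(Ω₁) = -0.12180 + 0.07688j ; Y_{4,2}(Ω₂) = -0.00769 + 0.04920j ; Δ = -0.00285 - 0.00658j
  [+3]  conj(Y_{4,3})(Ω₁) = -0.30257 - 0.26875j ; Y_{4,3}(Ω₂) = -0.00430 + 0.00265j ; Δ = 0.00201 + 0.00035j
  [+4]  conj(Y_{4,4})(Ω₁) = 0.11527 - 0.24186j ; Y_{4,4}(Ω₂) = -0.00028 - 0.00009j ; Δ = -0.00005 + 0.00006j
Σ over m = -0.06411 + 0.00000j; ×(4π/9) → -0.08952 + 0.00000j. Real part: -0.089521

Legendre polynomial (addition theorem), -0.089521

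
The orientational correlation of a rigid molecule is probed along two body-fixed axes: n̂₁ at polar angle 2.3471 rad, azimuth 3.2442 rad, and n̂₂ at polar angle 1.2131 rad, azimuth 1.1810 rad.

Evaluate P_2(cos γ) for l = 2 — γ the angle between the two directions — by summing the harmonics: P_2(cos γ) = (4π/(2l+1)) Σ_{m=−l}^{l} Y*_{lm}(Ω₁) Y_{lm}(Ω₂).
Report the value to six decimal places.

Expand P_2 via completeness: Σ_{m} conj(Y_{2,m}) at Ω₁ times Y_{2,m} at Ω₂ —
  m=-2: (0.19252 + 0.04007j) × (-0.24104 - 0.23826j) = -0.03686 - 0.05553j  (running Σ = -0.03686 - 0.05553j)
  m=-1: (0.38418 + 0.03956j) × (0.09628 - 0.23436j) = 0.04626 - 0.08623j  (running Σ = 0.00940 - 0.14176j)
  m=0: (0.14909 + 0.00000j) × (-0.19941 + 0.00000j) = -0.02973 + 0.00000j  (running Σ = -0.02033 - 0.14176j)
  m=1: (-0.38418 + 0.03956j) × (-0.09628 - 0.23436j) = 0.04626 + 0.08623j  (running Σ = 0.02593 - 0.05553j)
  m=2: (0.19252 - 0.04007j) × (-0.24104 + 0.23826j) = -0.03686 + 0.05553j  (running Σ = -0.01093 + 0.00000j)
Total Σ_m = -0.01093 + 0.00000j. Multiply by 2.513274: -0.02747 + 0.00000j. P_2(cos γ) = -0.027470

-0.027470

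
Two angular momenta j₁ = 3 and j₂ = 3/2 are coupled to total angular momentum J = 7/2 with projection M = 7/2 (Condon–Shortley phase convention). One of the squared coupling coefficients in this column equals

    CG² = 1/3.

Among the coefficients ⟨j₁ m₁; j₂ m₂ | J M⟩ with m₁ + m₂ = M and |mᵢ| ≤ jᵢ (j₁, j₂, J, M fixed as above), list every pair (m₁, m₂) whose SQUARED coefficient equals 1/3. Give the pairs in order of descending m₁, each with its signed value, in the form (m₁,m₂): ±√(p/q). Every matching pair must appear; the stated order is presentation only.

(2,3/2): −√(1/3)

Admissible pairs with m₁+m₂ = M = 7/2: (2,3/2), (3,1/2)
  (m₁,m₂)=(3,1/2): CG² = 2/3, CG = +√(2/3)
  (m₁,m₂)=(2,3/2): CG² = 1/3, CG = −√(1/3)   ← matches the target
Pairs with CG² = 1/3: (2,3/2): −√(1/3)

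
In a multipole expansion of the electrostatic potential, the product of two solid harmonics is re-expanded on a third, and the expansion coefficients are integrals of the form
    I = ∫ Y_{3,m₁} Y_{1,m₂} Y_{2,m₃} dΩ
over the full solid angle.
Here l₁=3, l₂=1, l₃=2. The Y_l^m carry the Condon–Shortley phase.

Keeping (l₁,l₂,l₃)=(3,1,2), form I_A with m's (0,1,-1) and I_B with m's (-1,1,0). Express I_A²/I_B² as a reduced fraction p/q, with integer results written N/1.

1/2

l's match ⇒ only the (l;m) 3-j factors differ between A and B.
A: triangle coeff Δ(3,1,2) = 1/105; Σ_t [2,2]: t=2:+1/12 = 1/12; (3j)²=1/35 [(3 1 2; 0 1 -1)], sign=-1
B: triangle coeff Δ(3,1,2) = 1/105; Σ_t [2,2]: t=2:+1/8 = 1/8; (3j)²=2/35 [(3 1 2; -1 1 0)], sign=+1
I_A²/I_B² = (1/35)/(2/35) = 1/2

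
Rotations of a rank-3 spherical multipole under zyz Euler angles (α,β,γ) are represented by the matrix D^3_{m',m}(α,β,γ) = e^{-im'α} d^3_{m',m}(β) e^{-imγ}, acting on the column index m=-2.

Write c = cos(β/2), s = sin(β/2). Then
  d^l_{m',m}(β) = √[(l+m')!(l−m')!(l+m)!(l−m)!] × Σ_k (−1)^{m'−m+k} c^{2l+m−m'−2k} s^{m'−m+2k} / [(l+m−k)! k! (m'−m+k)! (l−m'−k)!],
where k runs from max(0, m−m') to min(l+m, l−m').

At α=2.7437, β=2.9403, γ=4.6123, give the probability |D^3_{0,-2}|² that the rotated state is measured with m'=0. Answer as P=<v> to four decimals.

Split into d^3_{0,-2}(β=2.9403) × two z-phases.
Half-angle: c=0.100476, s=0.994939. N=√(6·6·1·120)=65.726707
k: max(0,(-2)−(0))=0 … min(3+(-2),3−(0))=1
  k=0: (−1)^2·65.7267/(12)·0.1005^4·0.9949^2 = +0.000553
  k=1: (−1)^3·65.7267/(12)·0.1005^2·0.9949^4 = -0.054185
d^3_{0,-2}(2.9403) = +0.000553 -0.054185 = -0.053632
|D^3_{0,-2}|² = |d^3_{0,-2}(β)|² = (-0.053632)² = 0.002876 (the z-rotation phases have unit modulus)

P=0.0029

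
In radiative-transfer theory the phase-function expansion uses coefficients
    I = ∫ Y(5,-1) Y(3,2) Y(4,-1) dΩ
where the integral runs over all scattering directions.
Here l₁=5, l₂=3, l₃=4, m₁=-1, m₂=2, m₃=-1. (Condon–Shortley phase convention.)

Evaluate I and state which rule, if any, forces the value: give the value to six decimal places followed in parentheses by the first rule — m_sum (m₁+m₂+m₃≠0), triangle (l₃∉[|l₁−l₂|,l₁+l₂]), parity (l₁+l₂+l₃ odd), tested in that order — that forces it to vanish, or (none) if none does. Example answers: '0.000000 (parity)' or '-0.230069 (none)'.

0.138239 (none)

m-sum 0 ✓  L=12 even ✓  2≤4≤8 ✓
Π(2lᵢ+1) = 11×7×9 = 693
triangle coeff Δ(5,3,4) = 1/180180
Σ_t [1,3]: t=1:−1/576 t=2:+1/144 t=3:−1/576 = 1/288
(3j)²=20/1001 [(5 3 4; 0 0 0)], sign=+1
Σ_t [3,4]: t=3:−1/432 t=4:+1/1152 = -5/3456
(3j)²=625/36036 [(5 3 4; -1 2 -1)], sign=+1
⇒ 4πI² = 3125/13013
I = (+1)√(3125/13013/(4π)) = 0.13823925
No selection rule forces the value: the integral is nonzero (none).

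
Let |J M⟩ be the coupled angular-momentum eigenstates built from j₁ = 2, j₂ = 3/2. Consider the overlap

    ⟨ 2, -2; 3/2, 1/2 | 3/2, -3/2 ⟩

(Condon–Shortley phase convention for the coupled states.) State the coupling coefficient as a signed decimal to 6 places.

+√(2/5) ≈ +0.632456

triangle: 2!·2!·1!/6! = 4/720
(j±m)!: 0!·4!·2!·1!·0!·3! = 288
prefactor² = (2J+1)·Δ·N² = 32/5
  k=2: +1/(2!·0!·2!·0!·0!·1!) = 1/4
Σ = 1/4  ⇒  CG² = 32/5·(1/4)² = 2/5
CG = +√(2/5) = +0.632456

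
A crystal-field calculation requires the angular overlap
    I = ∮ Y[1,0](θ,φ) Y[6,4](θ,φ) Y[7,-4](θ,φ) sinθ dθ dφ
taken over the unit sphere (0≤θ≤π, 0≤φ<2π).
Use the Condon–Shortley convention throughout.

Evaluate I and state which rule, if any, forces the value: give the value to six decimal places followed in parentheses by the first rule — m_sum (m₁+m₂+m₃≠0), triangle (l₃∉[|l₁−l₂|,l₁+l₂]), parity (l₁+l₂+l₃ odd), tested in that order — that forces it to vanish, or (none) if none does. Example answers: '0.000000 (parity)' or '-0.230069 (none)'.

Rules hold: Σm=0, L=14 even, 5≤7≤7.
N = 3·13·15 = 585
Δ = 0!·2!·12!/15! = 1/1365
Racah Σ t=0..0: t=0:+1/518400 = 1/518400
⇒ 3j(1 6 7; 0 0 0)² = 7/195, sgn -1
Racah Σ t=0..0: t=0:+1/7257600 = 1/7257600
⇒ 3j(1 6 7; 0 4 -4)² = 11/455, sgn -1
4πI² = N·(3j₀)²·(3jₘ)² = 33/65
I = +1·√(0.507692/4π) = 0.20099968
No selection rule forces the value: the integral is nonzero (none).

0.201000 (none)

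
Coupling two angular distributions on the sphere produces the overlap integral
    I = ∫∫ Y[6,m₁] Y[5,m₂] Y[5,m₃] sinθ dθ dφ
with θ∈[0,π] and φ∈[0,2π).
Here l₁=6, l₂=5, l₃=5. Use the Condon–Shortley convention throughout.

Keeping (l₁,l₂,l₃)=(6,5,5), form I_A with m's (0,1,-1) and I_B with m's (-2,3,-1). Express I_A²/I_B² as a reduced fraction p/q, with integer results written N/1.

72/605

Shared (l₁,l₂,l₃)=(6,5,5): N and (l;000)² cancel in I_A²/I_B².
A: Δ = 6!·6!·4!/17! = 1/28588560; Racah Σ t=2..6: t=2:+1/55296 t=3:−1/7776 t=4:+1/9216 t=5:−1/86400 t=6:+1/12441600 = -7/518400; ⇒ 3j(6 5 5; 0 1 -1)² = 12/12155, sgn -1
B: Δ = 6!·6!·4!/17! = 1/28588560; Racah Σ t=4..6: t=4:+1/55296 t=5:−1/25920 t=6:+1/138240 = -11/829440; ⇒ 3j(6 5 5; -2 3 -1)² = 11/1326, sgn -1
I_A²/I_B² = (12/12155)/(11/1326) = 72/605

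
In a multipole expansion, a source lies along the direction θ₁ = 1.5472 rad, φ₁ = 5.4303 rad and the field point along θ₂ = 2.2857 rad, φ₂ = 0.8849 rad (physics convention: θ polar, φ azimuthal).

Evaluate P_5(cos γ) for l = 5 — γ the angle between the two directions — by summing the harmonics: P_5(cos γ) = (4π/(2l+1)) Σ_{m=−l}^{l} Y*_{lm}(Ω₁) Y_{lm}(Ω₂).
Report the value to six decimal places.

Addition theorem: P_5(cos γ) = (4π/11) Σ_m Y*_{lm}(Ω₁) Y_{lm}(Ω₂), m = −5…5:
  term(m=-5) = (-0.039159, -0.035459)   from Y*(Ω₁)=(-0.200750, 0.417755), Y(Ω₂)=(-0.032362, 0.109289)
  term(m=-4) = (-0.008497, 0.006704)   from Y*(Ω₁)=(-0.033338, 0.009225), Y(Ω₂)=(0.288433, -0.121271)
  term(m=-3) = (-0.070566, -0.128873)   from Y*(Ω₁)=(0.287124, 0.189322), Y(Ω₂)=(-0.377565, -0.199884)
  term(m=-2) = (-0.006907, 0.002396)   from Y*(Ω₁)=(0.005369, 0.039535), Y(Ω₂)=(0.036224, 0.179619)
  term(m=-1) = (0.014536, 0.086239)   from Y*(Ω₁)=(0.208987, -0.239285), Y(Ω₂)=(-0.174352, 0.213025)
  term(m=+0) = (0.010910, 0.000000)   from Y*(Ω₁)=(0.041283, -0.000000), Y(Ω₂)=(0.264281, 0.000000)
  term(m=+1) = (0.014536, -0.086239)   from Y*(Ω₁)=(-0.208987, -0.239285), Y(Ω₂)=(0.174352, 0.213025)
  term(m=+2) = (-0.006907, -0.002396)   from Y*(Ω₁)=(0.005369, -0.039535), Y(Ω₂)=(0.036224, -0.179619)
  term(m=+3) = (-0.070566, 0.128873)   from Y*(Ω₁)=(-0.287124, 0.189322), Y(Ω₂)=(0.377565, -0.199884)
  term(m=+4) = (-0.008497, -0.006704)   from Y*(Ω₁)=(-0.033338, -0.009225), Y(Ω₂)=(0.288433, 0.121271)
  term(m=+5) = (-0.039159, 0.035459)   from Y*(Ω₁)=(0.200750, 0.417755), Y(Ω₂)=(0.032362, 0.109289)
Total Σ_m = (-0.210274, 0.000000). Multiply by 1.142397: (-0.240217, 0.000000). P_5(cos γ) = -0.240217

-0.240217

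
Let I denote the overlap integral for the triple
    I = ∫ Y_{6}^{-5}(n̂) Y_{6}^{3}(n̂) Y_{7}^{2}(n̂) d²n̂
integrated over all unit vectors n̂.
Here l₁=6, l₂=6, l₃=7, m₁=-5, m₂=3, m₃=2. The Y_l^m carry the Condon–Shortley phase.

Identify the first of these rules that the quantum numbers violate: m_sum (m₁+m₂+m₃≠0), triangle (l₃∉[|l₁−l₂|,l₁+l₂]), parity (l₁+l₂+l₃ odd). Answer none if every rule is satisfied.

m₁+m₂+m₃ = -5 + 3 + 2 = 0  ✓
triangle: |6−6|=0 ≤ l₃=7 ≤ 6+6=12  ✓
parity: l₁+l₂+l₃ = 19 is odd  ✗

parity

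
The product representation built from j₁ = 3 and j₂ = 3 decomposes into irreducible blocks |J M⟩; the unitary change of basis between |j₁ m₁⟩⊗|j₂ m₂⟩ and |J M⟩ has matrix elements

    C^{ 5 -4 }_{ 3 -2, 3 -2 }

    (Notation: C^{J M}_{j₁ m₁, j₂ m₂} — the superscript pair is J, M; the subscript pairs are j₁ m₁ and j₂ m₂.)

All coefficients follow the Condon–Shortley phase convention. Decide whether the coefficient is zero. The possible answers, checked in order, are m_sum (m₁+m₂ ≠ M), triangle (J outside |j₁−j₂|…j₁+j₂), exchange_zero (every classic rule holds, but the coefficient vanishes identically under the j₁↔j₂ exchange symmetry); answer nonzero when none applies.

exchange_zero

m-sum: m₁+m₂ = -2+(-2) = -4, M = -4  ✓
triangle: |j₁−j₂| = 0 ≤ J = 5 ≤ j₁+j₂ = 6  ✓
exchange: j₁=j₂ and m₁=m₂, and (−1)^(j₁+j₂−J) = (−1)^1 = −1 forces ⟨j₁m₁;j₂m₂|JM⟩ = −⟨j₂m₂;j₁m₁|JM⟩ = −⟨j₁m₁;j₂m₂|JM⟩ ⇒ the coefficient vanishes identically
Racah sum check: Σ_k collapses to 0 ⇒ CG = 0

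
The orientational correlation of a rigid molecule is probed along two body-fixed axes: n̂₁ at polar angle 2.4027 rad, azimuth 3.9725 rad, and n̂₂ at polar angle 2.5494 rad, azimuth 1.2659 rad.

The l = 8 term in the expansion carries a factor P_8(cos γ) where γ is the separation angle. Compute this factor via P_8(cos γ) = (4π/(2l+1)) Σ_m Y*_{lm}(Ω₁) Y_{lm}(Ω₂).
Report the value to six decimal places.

-0.195762

Expand P_8 via completeness: Σ_{m} conj(Y_{8,m}) at Ω₁ times Y_{8,m} at Ω₂ —
  m=-8: (0.02038 + 0.00777j) × (-0.00371 + 0.00314j) = -0.00010 + 0.00004j  (running Σ = -0.00010 + 0.00004j)
  m=-7: (0.08552 - 0.04310j) × (0.02441 + 0.01543j) = 0.00275 + 0.00027j  (running Σ = 0.00265 + 0.00030j)
  m=-6: (0.06816 - 0.24339j) × (0.02715 - 0.10265j) = -0.02313 - 0.01361j  (running Σ = -0.02048 - 0.01330j)
  m=-5: (-0.22909 - 0.36715j) × (-0.26755 + 0.01240j) = 0.06585 + 0.09539j  (running Σ = 0.04537 + 0.08209j)
  m=-4: (-0.42443 - 0.07813j) × (0.15712 + 0.42881j) = -0.03318 - 0.19428j  (running Σ = 0.01218 - 0.11219j)
  m=-3: (-0.06880 + 0.05218j) × (0.35797 - 0.27560j) = -0.01025 + 0.03764j  (running Σ = 0.00193 - 0.07455j)
  m=-2: (0.03104 - 0.34007j) × (-0.04962 - 0.03467j) = -0.01333 + 0.01580j  (running Σ = -0.01139 - 0.05875j)
  m=-1: (-0.17734 - 0.19427j) × (0.11877 - 0.37741j) = -0.09438 + 0.04386j  (running Σ = -0.10578 - 0.01489j)
  m=0: (0.26865 + 0.00000j) × (-0.19831 + 0.00000j) = -0.05328 + 0.00000j  (running Σ = -0.15905 - 0.01489j)
  m=1: (0.17734 - 0.19427j) × (-0.11877 - 0.37741j) = -0.09438 - 0.04386j  (running Σ = -0.25344 - 0.05875j)
  m=2: (0.03104 + 0.34007j) × (-0.04962 + 0.03467j) = -0.01333 - 0.01580j  (running Σ = -0.26677 - 0.07455j)
  m=3: (0.06880 + 0.05218j) × (-0.35797 - 0.27560j) = -0.01025 - 0.03764j  (running Σ = -0.27701 - 0.11219j)
  m=4: (-0.42443 + 0.07813j) × (0.15712 - 0.42881j) = -0.03318 + 0.19428j  (running Σ = -0.31020 + 0.08209j)
  m=5: (0.22909 - 0.36715j) × (0.26755 + 0.01240j) = 0.06585 - 0.09539j  (running Σ = -0.24435 - 0.01330j)
  m=6: (0.06816 + 0.24339j) × (0.02715 + 0.10265j) = -0.02313 + 0.01361j  (running Σ = -0.26748 + 0.00030j)
  m=7: (-0.08552 - 0.04310j) × (-0.02441 + 0.01543j) = 0.00275 - 0.00027j  (running Σ = -0.26473 + 0.00004j)
  m=8: (0.02038 - 0.00777j) × (-0.00371 - 0.00314j) = -0.00010 - 0.00004j  (running Σ = -0.26483 - 0.00000j)
Σ over m = -0.26483 - 0.00000j; ×(4π/17) → -0.19576 - 0.00000j. Real part: -0.195762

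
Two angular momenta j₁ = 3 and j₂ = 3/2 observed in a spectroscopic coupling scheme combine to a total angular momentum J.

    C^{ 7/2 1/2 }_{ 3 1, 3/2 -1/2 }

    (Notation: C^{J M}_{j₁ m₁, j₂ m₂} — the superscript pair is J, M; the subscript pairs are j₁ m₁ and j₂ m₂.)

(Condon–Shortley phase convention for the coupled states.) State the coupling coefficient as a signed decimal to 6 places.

+0.534522  (= +√(2/7))

j₁+j₂−J=1  J+j₁−j₂=5  J−j₁+j₂=2  j₁+j₂+J+1=9
(j₁±m₁, j₂±m₂, J±M) = (4,2,1,2,4,3)
P² = 512/7
sum k=0..1:
  [0] +1/12 = 1/12
  [1] −1/48 = -1/48
S = 1/16
C² = P²·S² = 2/7 ; C = +0.534522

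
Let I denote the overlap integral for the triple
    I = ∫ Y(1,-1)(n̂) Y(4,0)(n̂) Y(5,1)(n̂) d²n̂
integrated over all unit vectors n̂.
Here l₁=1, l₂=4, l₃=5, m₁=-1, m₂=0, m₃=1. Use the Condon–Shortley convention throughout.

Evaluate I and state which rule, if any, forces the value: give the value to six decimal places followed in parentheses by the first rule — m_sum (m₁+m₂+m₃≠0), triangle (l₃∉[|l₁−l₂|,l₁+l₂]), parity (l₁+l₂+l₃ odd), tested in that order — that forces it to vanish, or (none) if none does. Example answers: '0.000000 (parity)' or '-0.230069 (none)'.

Checks pass: Σm=0; 10 even; l₃=5∈[3,5].
(2·1+1)(2·4+1)(2·5+1) = 297
Δ: 0! 2! 8! / 11! → 1/495
sum: t=0:+1/576 = 1/576
3j²(1 4 5; 0 0 0) = Δ·Π!·Σ² = 5/99  (sign -1)
sum: t=0:+1/1152 = 1/1152
3j²(1 4 5; -1 0 1) = Δ·Π!·Σ² = 1/33  (sign +1)
combine: 4πI² = 297·5/99·1/33 = 5/11
take √, sign -1: I = -0.19018827
No selection rule forces the value: the integral is nonzero (none).

-0.190188 (none)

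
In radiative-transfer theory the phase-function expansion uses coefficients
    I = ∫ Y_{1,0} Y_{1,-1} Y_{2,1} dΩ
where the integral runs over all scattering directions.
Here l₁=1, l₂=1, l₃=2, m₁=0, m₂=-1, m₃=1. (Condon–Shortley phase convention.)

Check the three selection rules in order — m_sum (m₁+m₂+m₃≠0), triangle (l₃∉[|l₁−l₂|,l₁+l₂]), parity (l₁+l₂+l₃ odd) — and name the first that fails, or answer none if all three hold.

m₁+m₂+m₃ = 0 − 1 + 1 = 0  ✓
triangle: |1−1|=0 ≤ l₃=2 ≤ 1+1=2  ✓
parity: l₁+l₂+l₃ = 4 is even  ✓

none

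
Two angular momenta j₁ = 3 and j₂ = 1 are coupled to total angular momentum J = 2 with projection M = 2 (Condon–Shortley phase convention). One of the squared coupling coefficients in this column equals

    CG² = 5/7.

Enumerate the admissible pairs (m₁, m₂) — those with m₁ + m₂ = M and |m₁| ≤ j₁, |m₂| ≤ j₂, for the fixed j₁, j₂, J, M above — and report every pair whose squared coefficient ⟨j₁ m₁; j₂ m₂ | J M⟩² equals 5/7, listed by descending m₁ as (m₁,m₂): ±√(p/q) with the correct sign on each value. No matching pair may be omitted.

Admissible pairs with m₁+m₂ = M = 2: (1,1), (2,0), (3,-1)
  (m₁,m₂)=(3,-1): CG² = 5/7, CG = +√(5/7)   ← matches the target
  (m₁,m₂)=(2,0): CG² = 5/21, CG = −√(5/21)
  (m₁,m₂)=(1,1): CG² = 1/21, CG = +√(1/21)
Pairs with CG² = 5/7: (3,-1): +√(5/7)

(3,-1): +√(5/7)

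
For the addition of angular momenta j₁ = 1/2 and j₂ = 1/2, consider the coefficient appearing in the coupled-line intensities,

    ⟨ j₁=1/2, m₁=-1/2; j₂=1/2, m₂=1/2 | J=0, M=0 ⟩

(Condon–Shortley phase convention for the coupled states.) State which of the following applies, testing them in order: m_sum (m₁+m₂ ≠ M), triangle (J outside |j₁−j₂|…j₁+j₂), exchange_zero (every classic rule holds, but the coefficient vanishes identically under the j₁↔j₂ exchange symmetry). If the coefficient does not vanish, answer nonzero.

nonzero

m-sum: m₁+m₂ = -1/2+1/2 = 0, M = 0  ✓
triangle: |j₁−j₂| = 0 ≤ J = 0 ≤ j₁+j₂ = 1  ✓
exchange: j₁≠j₂ or m₁≠m₂ — the exchange symmetry imposes no constraint here
value check: CG = −√(1/2) = -0.707107 ≠ 0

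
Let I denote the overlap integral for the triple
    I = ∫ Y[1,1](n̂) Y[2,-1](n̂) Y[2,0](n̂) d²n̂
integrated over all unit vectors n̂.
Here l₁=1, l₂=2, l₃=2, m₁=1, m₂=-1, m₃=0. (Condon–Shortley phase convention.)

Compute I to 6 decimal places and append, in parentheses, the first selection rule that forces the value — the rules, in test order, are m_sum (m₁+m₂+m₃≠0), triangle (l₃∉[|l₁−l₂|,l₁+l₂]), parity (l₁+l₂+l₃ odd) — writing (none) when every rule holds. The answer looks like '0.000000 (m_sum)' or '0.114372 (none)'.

0.000000 (parity)

Σlᵢ=5 odd — θ-integrand is odd under cosθ→−cosθ; I=0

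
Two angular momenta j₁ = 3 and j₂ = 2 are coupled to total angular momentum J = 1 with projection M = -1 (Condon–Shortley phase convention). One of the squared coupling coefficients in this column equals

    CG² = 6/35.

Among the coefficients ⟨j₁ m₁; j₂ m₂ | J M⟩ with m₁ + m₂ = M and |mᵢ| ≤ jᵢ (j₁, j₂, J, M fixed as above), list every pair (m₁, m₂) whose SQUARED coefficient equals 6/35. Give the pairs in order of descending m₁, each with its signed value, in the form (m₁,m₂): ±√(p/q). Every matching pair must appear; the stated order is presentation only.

Admissible pairs with m₁+m₂ = M = -1: (-3,2), (-2,1), (-1,0), (0,-1), (1,-2)
  (m₁,m₂)=(1,-2): CG² = 1/35, CG = +√(1/35)
  (m₁,m₂)=(0,-1): CG² = 3/35, CG = −√(3/35)
  (m₁,m₂)=(-1,0): CG² = 6/35, CG = +√(6/35)   ← matches the target
  (m₁,m₂)=(-2,1): CG² = 2/7, CG = −√(2/7)
  (m₁,m₂)=(-3,2): CG² = 3/7, CG = +√(3/7)
Pairs with CG² = 6/35: (-1,0): +√(6/35)

(-1,0): +√(6/35)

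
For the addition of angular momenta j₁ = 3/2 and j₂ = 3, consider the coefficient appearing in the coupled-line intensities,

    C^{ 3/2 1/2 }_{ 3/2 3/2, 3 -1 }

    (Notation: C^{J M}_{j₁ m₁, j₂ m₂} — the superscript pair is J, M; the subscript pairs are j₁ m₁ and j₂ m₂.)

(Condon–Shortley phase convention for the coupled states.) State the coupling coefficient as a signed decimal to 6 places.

+√(4/35) ≈ +0.338062

√[4·3!0!3!/7! · 3!0!2!4!2!1!] = √(576/35)
  +(−1)^0/∏(0,3,0,2,0,1)! = 1/12  (running 1/12)
⟨..|..⟩ = √(576/35)·(1/12) = +0.338062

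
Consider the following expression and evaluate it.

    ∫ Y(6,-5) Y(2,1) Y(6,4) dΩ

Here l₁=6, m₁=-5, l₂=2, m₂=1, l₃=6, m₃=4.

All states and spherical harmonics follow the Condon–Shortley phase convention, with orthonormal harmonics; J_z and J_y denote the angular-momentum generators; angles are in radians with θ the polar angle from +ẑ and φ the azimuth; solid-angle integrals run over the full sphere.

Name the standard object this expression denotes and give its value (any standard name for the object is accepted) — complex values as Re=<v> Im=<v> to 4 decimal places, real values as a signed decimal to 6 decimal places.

Gaunt coefficient, -0.197649

This is a Gaunt coefficient — the integral of a triple product of spherical harmonics over the sphere.
Checks pass: Σm=0; 14 even; l₃=6∈[4,8].
(2·6+1)(2·2+1)(2·6+1) = 845
Δ: 2! 10! 2! / 15! → 1/90090
sum: t=0:+1/69120 t=1:−1/14400 t=2:+1/69120 = -7/172800
3j²(6 2 6; 0 0 0) = Δ·Π!·Σ² = 14/715  (sign -1)
sum: t=1:−1/7257600 t=2:+1/725760 = 1/806400
3j²(6 2 6; -5 1 4) = Δ·Π!·Σ² = 27/910  (sign +1)
combine: 4πI² = 845·14/715·27/910 = 27/55
take √, sign -1: I = -0.19764945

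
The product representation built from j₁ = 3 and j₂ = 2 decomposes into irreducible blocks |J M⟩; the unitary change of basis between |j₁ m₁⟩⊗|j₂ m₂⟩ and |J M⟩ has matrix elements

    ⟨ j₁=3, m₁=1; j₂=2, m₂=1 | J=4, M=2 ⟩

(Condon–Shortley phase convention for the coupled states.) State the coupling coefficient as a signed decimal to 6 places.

√[9·1!5!3!/10! · 4!2!3!1!6!2!] = √(5184/7)
  +(−1)^0/∏(0,1,2,3,3,0)! = 1/72  (running 1/72)
  +(−1)^1/∏(1,0,1,2,4,1)! = -1/48  (running -1/144)
⟨..|..⟩ = √(5184/7)·(-1/144) = -0.188982

−√(1/28) ≈ -0.188982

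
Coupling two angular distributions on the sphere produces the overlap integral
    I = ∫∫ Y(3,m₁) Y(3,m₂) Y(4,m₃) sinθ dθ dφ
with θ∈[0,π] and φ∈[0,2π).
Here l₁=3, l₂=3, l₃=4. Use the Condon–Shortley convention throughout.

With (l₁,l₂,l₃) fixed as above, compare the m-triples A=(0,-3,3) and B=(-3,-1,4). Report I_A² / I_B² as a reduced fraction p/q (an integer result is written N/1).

3/2

l's match ⇒ only the (l;m) 3-j factors differ between A and B.
A: triangle coeff Δ(3,3,4) = 1/34650; Σ_t [0,0]: t=0:+1/288 = 1/288; (3j)²=1/22 [(3 3 4; 0 -3 3)], sign=-1
B: triangle coeff Δ(3,3,4) = 1/34650; Σ_t [2,2]: t=2:+1/1152 = 1/1152; (3j)²=1/33 [(3 3 4; -3 -1 4)], sign=+1
I_A²/I_B² = (1/22)/(1/33) = 3/2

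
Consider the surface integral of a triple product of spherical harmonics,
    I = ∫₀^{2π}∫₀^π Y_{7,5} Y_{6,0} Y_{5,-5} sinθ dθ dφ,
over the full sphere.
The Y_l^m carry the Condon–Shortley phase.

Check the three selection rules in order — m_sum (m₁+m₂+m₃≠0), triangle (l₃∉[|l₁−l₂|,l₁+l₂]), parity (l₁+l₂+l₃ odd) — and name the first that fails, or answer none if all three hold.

none

m₁+m₂+m₃ = 5 + 0 − 5 = 0  ✓
triangle: |7−6|=1 ≤ l₃=5 ≤ 7+6=13  ✓
parity: l₁+l₂+l₃ = 18 is even  ✓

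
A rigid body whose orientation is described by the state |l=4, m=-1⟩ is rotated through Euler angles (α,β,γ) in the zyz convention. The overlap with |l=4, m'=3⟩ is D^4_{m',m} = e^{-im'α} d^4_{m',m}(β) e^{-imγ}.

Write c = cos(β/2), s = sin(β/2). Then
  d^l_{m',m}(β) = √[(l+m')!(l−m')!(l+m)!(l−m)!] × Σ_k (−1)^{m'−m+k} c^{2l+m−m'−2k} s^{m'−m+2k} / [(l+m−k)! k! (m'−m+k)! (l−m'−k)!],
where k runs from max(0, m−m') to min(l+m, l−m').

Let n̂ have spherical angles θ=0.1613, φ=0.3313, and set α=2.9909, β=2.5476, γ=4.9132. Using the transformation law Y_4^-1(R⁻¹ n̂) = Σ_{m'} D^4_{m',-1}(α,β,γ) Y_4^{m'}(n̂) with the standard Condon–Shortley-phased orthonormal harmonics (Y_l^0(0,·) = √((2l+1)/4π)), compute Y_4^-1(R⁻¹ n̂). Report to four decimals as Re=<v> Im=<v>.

Re=0.0154 Im=-0.4939

Need the full column D^4_{m',-1} for m'=−4..4 at α=2.9909, β=2.5476, γ=4.9132.
cos(β/2)=0.292649, sin(β/2)=0.956220
d^4_{-4,-1}: single k=3 term ⇒ +0.014044;  D = -0.005495-0.012925i
d^4_{-3,-1}: k∈[2..3] ⇒ +0.004559 -0.081122 = -0.076563;  D = -0.019036-0.074159i
d^4_{-2,-1}: k∈[1..3] ⇒ +0.000746 -0.039812 +0.283365 = +0.244299;  D = -0.024529-0.243064i
d^4_{-1,-1}: k∈[0..3] ⇒ +0.000054 -0.008616 +0.183968 -0.654699 = -0.479293;  D = +0.024011-0.478691i
d^4_{0,-1}: k∈[0..3] ⇒ -0.000786 +0.050359 -0.537648 +0.956680 = +0.468605;  D = +0.093470-0.459189i
d^4_{1,-1}: k∈[0..3] ⇒ +0.005744 -0.183968 +0.982048 -0.698975 = +0.104849;  D = -0.036100+0.098438i
d^4_{2,-1}: k∈[0..2] ⇒ -0.026542 +0.425048 -0.907587 = -0.509080;  D = -0.245047+0.446223i
d^4_{3,-1}: k∈[0..1] ⇒ +0.081122 -0.519651 = -0.438529;  D = +0.266399-0.348338i
d^4_{4,-1}: single k=0 term ⇒ -0.149943;  D = -0.107936+0.104080i
Y_4^{m'}(θ=0.1613,φ=0.3313) and Σ D·Y over m':
  (-0.0055-0.0129i)·(+0.0001-0.0003i)  (-0.0190-0.0742i)·(+0.0028-0.0043i)  (-0.0245-0.2431i)·(+0.0396-0.0309i)  (+0.0240-0.4787i)·(+0.2709-0.0932i)  (+0.0935-0.4592i)·(+0.7396+0.0000i)  (-0.0361+0.0984i)·(-0.2709-0.0932i)  (-0.2450+0.4462i)·(+0.0396+0.0309i)  (+0.2664-0.3483i)·(-0.0028-0.0043i)  (-0.1079+0.1041i)·(+0.0001+0.0003i)
Y_4^-1(R⁻¹ n̂) = +0.015372-0.493898i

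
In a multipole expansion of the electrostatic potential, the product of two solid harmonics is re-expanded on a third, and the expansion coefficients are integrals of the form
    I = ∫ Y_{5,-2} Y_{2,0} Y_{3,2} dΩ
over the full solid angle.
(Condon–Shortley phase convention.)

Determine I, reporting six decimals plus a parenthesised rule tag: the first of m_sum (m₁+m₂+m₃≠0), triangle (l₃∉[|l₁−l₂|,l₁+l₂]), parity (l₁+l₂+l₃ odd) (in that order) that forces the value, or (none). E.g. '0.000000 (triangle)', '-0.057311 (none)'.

0.190188 (none)

Checks pass: Σm=0; 10 even; l₃=3∈[3,7].
(2·5+1)(2·2+1)(2·3+1) = 385
Δ: 4! 6! 0! / 11! → 1/2310
sum: t=2:+1/144 = 1/144
3j²(5 2 3; 0 0 0) = Δ·Π!·Σ² = 10/231  (sign -1)
sum: t=2:+1/480 = 1/480
3j²(5 2 3; -2 0 2) = Δ·Π!·Σ² = 3/110  (sign -1)
combine: 4πI² = 385·10/231·3/110 = 5/11
take √, sign +1: I = 0.19018827
No selection rule forces the value: the integral is nonzero (none).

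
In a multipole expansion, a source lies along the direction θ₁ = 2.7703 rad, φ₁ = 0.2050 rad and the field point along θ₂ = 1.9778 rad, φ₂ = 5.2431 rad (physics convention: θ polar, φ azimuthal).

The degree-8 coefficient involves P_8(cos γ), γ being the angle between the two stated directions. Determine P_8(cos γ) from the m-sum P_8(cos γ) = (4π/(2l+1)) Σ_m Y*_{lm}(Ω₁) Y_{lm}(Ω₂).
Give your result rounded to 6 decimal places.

-0.137815

Expand P_8 via completeness: Σ_{m} conj(Y_{8,m}) at Ω₁ times Y_{8,m} at Ω₂ —
  term(m=-8) = -0.000035-0.000021i   from Y*(Ω₁)=-0.000011+0.000154i, Y(Ω₂)=-0.117285+0.232791i
  term(m=-7) = -0.000542+0.000465i   from Y*(Ω₁)=-0.000215-0.001575i, Y(Ω₂)=-0.243827-0.377584i
  term(m=-6) = +0.001178+0.002919i   from Y*(Ω₁)=+0.003451+0.009732i, Y(Ω₂)=+0.304600-0.013006i
  term(m=-5) = -0.006510+0.000376i   from Y*(Ω₁)=-0.024793-0.040823i, Y(Ω₂)=+0.064013-0.120581i
  term(m=-4) = -0.015142+0.055153i   from Y*(Ω₁)=+0.109724+0.117593i, Y(Ω₂)=+0.186492+0.302783i
  term(m=-3) = +0.009892+0.006676i   from Y*(Ω₁)=-0.312142-0.220494i, Y(Ω₂)=-0.031221+0.000666i
  term(m=-2) = -0.149592+0.114056i   from Y*(Ω₁)=+0.524198+0.227833i, Y(Ω₂)=-0.160488+0.287335i
  term(m=-1) = +0.010388+0.030757i   from Y*(Ω₁)=-0.323829-0.067331i, Y(Ω₂)=-0.049679-0.084650i
  term(m=+0) = +0.114287+0.000000i   from Y*(Ω₁)=-0.363345-0.000000i, Y(Ω₂)=-0.314541+0.000000i
  term(m=+1) = +0.010388-0.030757i   from Y*(Ω₁)=+0.323829-0.067331i, Y(Ω₂)=+0.049679-0.084650i
  term(m=+2) = -0.149592-0.114056i   from Y*(Ω₁)=+0.524198-0.227833i, Y(Ω₂)=-0.160488-0.287335i
  term(m=+3) = +0.009892-0.006676i   from Y*(Ω₁)=+0.312142-0.220494i, Y(Ω₂)=+0.031221+0.000666i
  term(m=+4) = -0.015142-0.055153i   from Y*(Ω₁)=+0.109724-0.117593i, Y(Ω₂)=+0.186492-0.302783i
  term(m=+5) = -0.006510-0.000376i   from Y*(Ω₁)=+0.024793-0.040823i, Y(Ω₂)=-0.064013-0.120581i
  term(m=+6) = +0.001178-0.002919i   from Y*(Ω₁)=+0.003451-0.009732i, Y(Ω₂)=+0.304600+0.013006i
  term(m=+7) = -0.000542-0.000465i   from Y*(Ω₁)=+0.000215-0.001575i, Y(Ω₂)=+0.243827-0.377584i
  term(m=+8) = -0.000035+0.000021i   from Y*(Ω₁)=-0.000011-0.000154i, Y(Ω₂)=-0.117285-0.232791i
Σ over m = -0.186439-0.000000i; ×(4π/17) → -0.137815-0.000000i. Real part: -0.137815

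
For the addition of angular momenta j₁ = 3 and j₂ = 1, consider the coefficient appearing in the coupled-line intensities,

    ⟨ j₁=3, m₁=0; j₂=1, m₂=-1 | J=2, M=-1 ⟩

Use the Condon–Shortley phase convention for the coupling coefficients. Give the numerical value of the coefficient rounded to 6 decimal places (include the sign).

√[5·2!4!0!/7! · 3!3!0!2!1!3!] = √(144/7)
  +(−1)^0/∏(0,2,3,0,1,0)! = 1/12  (running 1/12)
⟨..|..⟩ = √(144/7)·(1/12) = +0.377964

+√(1/7) = +0.377964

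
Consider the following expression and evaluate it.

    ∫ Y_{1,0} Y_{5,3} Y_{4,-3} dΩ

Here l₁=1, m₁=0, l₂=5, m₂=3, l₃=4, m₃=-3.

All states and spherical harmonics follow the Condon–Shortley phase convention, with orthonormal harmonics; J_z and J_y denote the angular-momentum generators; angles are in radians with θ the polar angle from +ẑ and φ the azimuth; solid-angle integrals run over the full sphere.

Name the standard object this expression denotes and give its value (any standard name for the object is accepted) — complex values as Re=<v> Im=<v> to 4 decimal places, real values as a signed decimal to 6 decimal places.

Gaunt coefficient, -0.196426

This is a Gaunt coefficient — the integral of a triple product of spherical harmonics over the sphere.
Checks pass: Σm=0; 10 even; l₃=4∈[4,6].
(2·1+1)(2·5+1)(2·4+1) = 297
Δ: 2! 0! 8! / 11! → 1/495
sum: t=1:−1/576 = -1/576
3j²(1 5 4; 0 0 0) = Δ·Π!·Σ² = 5/99  (sign -1)
sum: t=1:−1/5040 = -1/5040
3j²(1 5 4; 0 3 -3) = Δ·Π!·Σ² = 16/495  (sign +1)
combine: 4πI² = 297·5/99·16/495 = 16/33
take √, sign -1: I = -0.19642560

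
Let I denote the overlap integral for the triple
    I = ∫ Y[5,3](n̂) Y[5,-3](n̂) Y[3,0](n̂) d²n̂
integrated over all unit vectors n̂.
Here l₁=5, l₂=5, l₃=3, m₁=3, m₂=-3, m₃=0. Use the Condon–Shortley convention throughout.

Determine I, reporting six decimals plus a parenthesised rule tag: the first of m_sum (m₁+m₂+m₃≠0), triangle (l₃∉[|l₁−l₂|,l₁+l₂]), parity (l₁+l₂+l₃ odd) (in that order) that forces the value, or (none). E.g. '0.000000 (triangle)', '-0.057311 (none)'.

0.000000 (parity)

l₁+l₂+l₃=13 is odd: 3j(l;000)=0 ⇒ I=0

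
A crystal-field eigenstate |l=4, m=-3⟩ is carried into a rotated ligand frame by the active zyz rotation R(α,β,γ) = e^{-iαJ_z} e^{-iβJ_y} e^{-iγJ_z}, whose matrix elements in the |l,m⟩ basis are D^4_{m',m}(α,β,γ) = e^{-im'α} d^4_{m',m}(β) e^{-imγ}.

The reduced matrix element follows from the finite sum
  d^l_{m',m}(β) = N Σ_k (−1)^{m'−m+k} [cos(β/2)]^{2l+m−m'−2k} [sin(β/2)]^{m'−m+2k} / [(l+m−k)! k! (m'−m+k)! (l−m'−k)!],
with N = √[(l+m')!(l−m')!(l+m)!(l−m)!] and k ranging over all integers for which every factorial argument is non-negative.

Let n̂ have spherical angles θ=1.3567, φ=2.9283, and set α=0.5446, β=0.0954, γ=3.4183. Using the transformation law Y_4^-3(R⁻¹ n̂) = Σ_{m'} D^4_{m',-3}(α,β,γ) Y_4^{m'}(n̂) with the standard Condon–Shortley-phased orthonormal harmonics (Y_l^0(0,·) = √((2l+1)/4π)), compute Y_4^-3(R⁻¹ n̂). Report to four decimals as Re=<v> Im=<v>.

Need the full column D^4_{m',-3} for m'=−4..4 at α=0.5446, β=0.0954, γ=3.4183.
cos(β/2)=0.998863, sin(β/2)=0.047682
d^4_{-4,-3}: single k=1 term ⇒ +0.133795;  D = +0.132612-0.017752i
d^4_{-3,-3}: k∈[0..1] ⇒ +0.990937 -0.015807 = +0.975130;  D = +0.759661-0.611387i
d^4_{-2,-3}: k∈[0..1] ⇒ -0.176994 +0.001210 = -0.175784;  D = -0.060032+0.165215i
d^4_{-1,-3}: k∈[0..1] ⇒ +0.017923 -0.000068 = +0.017855;  D = -0.003479-0.017513i
d^4_{0,-3}: k∈[0..1] ⇒ -0.001275 +0.000003 = -0.001273;  D = +0.000859+0.000939i
d^4_{1,-3}: k∈[0..1] ⇒ +0.000068 -0.000000 = +0.000068;  D = -0.000065-0.000019i
d^4_{2,-3}: k∈[0..1] ⇒ -0.000003 +0.000000 = -0.000003;  D = +0.000003-0.000001i
d^4_{3,-3}: k∈[0..1] ⇒ +0.000000 -0.000000 = +0.000000;  D = -0.000000+0.000000i
d^4_{4,-3}: single k=0 term ⇒ -0.000000;  D = +0.000000-0.000000i
Y_4^{m'}(θ=1.3567,φ=2.9283) and Σ D·Y over m':
  (+0.1326-0.0178i)·(+0.2653+0.3040i)  (+0.7597-0.6114i)·(-0.1990-0.1482i)  (-0.0600+0.1652i)·(-0.1989-0.0904i)  (-0.0035-0.0175i)·(+0.2576+0.0558i)  (+0.0009+0.0009i)·(+0.1816+0.0000i)  (-0.0001-0.0000i)·(-0.2576+0.0558i)  (+0.0000-0.0000i)·(-0.1989+0.0904i)  (-0.0000+0.0000i)·(+0.1990-0.1482i)  (+0.0000-0.0000i)·(+0.2653-0.3040i)
Y_4^-3(R⁻¹ n̂) = -0.174077+0.012773i

Re=-0.1741 Im=0.0128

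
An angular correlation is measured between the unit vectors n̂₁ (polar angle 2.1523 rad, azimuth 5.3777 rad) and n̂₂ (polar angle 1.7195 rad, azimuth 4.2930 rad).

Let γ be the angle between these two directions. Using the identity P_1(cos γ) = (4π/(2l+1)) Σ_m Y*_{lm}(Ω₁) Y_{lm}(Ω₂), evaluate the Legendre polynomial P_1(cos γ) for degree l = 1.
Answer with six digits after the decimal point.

0.467463

Expand P_1 via completeness: Σ_{m} conj(Y_{1,m}) at Ω₁ times Y_{1,m} at Ω₂ —
  term(m=-1) = +0.046085+0.087219i   from Y*(Ω₁)=+0.178221-0.227134i, Y(Ω₂)=-0.139133+0.312070i
  term(m=+0) = +0.019428+0.000000i   from Y*(Ω₁)=-0.268380-0.000000i, Y(Ω₂)=-0.072390+0.000000i
  term(m=+1) = +0.046085-0.087219i   from Y*(Ω₁)=-0.178221-0.227134i, Y(Ω₂)=+0.139133+0.312070i
Σ over m = +0.111598+0.000000i; ×(4π/3) → +0.467463+0.000000i. Real part: 0.467463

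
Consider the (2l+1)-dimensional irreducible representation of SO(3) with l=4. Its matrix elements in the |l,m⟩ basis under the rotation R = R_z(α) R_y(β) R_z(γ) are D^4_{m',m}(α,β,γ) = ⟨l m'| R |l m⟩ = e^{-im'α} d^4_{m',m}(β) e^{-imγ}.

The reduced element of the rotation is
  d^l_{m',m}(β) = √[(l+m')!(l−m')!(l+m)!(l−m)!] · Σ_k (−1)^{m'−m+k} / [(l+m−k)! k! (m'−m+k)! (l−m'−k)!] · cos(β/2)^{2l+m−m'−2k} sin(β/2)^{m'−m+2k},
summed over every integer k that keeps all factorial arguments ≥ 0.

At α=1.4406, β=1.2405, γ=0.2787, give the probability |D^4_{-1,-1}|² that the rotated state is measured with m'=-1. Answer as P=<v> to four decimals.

P=0.0011

First d^4_{-1,-1}(β=1.2405), then the phase factors e^{-i(-1)α} and e^{-i(-1)γ}:
c=cos(1.240500/2)=0.813733, s=sin(1.240500/2)=0.581239; N=√[6·120·6·120]=720.000000
Admissible k: 0..3 (factorial args all ≥0)
  k=0: (−1)^0·720.0000/(720)·0.8137^8·0.5812^0 = +0.192245
  k=1: (−1)^1·720.0000/(48)·0.8137^6·0.5812^2 = -1.471270
  k=2: (−1)^2·720.0000/(24)·0.8137^4·0.5812^4 = +1.501299
  k=3: (−1)^3·720.0000/(72)·0.8137^2·0.5812^6 = -0.255323
d^4_{-1,-1}(1.2405) = +0.192245 -1.471270 +1.501299 -0.255323 = -0.033049
|D^4_{-1,-1}|² = |d^4_{-1,-1}(β)|² = (-0.033049)² = 0.001092 (the z-rotation phases have unit modulus)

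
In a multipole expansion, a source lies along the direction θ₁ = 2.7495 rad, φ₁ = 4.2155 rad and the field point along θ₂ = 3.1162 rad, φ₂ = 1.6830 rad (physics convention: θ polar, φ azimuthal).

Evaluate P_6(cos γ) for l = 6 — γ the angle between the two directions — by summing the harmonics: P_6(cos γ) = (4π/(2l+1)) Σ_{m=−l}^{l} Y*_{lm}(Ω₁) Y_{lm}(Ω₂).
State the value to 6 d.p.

-0.139200

Addition theorem: P_6(cos γ) = (4π/13) Σ_m Y*_{lm}(Ω₁) Y_{lm}(Ω₂), m = −6…6:
  m=-6: (0.001485, 0.000240) × (-0.000000, 0.000000) = (-0.000000, 0.000000)  (running Σ = (-0.000000, 0.000000))
  m=-5: (0.007697, -0.009976) × (0.000000, 0.000000) = (0.000000, 0.000000)  (running Σ = (0.000000, 0.000000))
  m=-4: (-0.025847, -0.058387) × (0.000001, -0.000001) = (-0.000000, -0.000000)  (running Σ = (-0.000000, -0.000000))
  m=-3: (-0.214062, -0.017189) × (-0.000028, -0.000080) = (0.000005, 0.000018)  (running Σ = (0.000005, 0.000018))
  m=-2: (-0.251519, 0.386408) × (-0.003269, 0.000746) = (0.000534, -0.001451)  (running Σ = (0.000538, -0.001433))
  m=-1: (0.239041, 0.440816) × (0.009339, 0.082886) = (-0.034305, 0.023930)  (running Σ = (-0.033767, 0.022497))
  m=0: (-0.075696, -0.000000) × (1.010233, 0.000000) = (-0.076470, -0.000000)  (running Σ = (-0.110237, 0.022497))
  m=1: (-0.239041, 0.440816) × (-0.009339, 0.082886) = (-0.034305, -0.023930)  (running Σ = (-0.144542, -0.001433))
  m=2: (-0.251519, -0.386408) × (-0.003269, -0.000746) = (0.000534, 0.001451)  (running Σ = (-0.144008, 0.000018))
  m=3: (0.214062, -0.017189) × (0.000028, -0.000080) = (0.000005, -0.000018)  (running Σ = (-0.144004, -0.000000))
  m=4: (-0.025847, 0.058387) × (0.000001, 0.000001) = (-0.000000, 0.000000)  (running Σ = (-0.144004, 0.000000))
  m=5: (-0.007697, -0.009976) × (-0.000000, 0.000000) = (0.000000, -0.000000)  (running Σ = (-0.144004, 0.000000))
  m=6: (0.001485, -0.000240) × (-0.000000, -0.000000) = (-0.000000, -0.000000)  (running Σ = (-0.144004, -0.000000))
Σ over m = (-0.144004, -0.000000); ×(4π/13) → (-0.139200, -0.000000). Real part: -0.139200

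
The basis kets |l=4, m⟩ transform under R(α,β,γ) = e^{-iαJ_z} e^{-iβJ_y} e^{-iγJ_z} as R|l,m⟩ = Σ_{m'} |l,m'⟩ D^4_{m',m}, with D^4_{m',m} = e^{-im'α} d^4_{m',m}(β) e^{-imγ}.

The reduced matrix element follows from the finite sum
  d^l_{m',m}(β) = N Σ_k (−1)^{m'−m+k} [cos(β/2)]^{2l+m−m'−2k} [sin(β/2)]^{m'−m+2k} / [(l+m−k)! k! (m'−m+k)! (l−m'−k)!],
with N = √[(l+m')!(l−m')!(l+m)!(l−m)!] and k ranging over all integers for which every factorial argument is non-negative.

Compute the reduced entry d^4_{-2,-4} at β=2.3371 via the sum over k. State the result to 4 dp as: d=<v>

d=0.0161

d^4_{-2,-4}(β=2.3371) via the finite sum:
c=cos(2.337100/2)=0.391486, s=sin(2.337100/2)=0.920184; N=√[2·720·1·40320]=7619.763776
k: max(0,(-4)−(-2))=0 … min(4+(-4),4−(-2))=0
  k=0: (−1)^2·7619.7638/(1440)·0.3915^6·0.9202^2 = +0.016130
d^4_{-2,-4}(2.3371) = +0.016130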